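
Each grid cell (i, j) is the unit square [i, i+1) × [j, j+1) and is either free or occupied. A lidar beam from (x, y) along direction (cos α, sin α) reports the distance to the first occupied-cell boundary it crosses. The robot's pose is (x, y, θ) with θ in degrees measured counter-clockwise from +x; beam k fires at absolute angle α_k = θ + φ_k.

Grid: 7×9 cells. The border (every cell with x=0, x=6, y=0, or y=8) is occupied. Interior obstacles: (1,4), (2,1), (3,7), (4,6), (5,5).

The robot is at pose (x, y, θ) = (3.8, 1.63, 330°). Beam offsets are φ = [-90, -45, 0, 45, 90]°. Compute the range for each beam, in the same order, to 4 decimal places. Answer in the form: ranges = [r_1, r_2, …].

ranges = [0.7275, 0.6522, 1.2600, 2.2776, 3.8913]

beam 1: φ=-90°, α=240°
  d=(-0.5000,-0.8660)  start (3,1)  tX=1.6000 tY=0.7275  stride 1/|dx|=2.0000 1/|dy|=1.1547
    cross y-line → (3,0), t=0.7275 (wall)
  → r_1 = 0.7275
beam 2: φ=-45°, α=285°
  d=(0.2588,-0.9659)  start (3,1)  tX=0.7727 tY=0.6522  stride 1/|dx|=3.8637 1/|dy|=1.0353
    cross y-line → (3,0), t=0.6522 (wall)
  → r_2 = 0.6522
beam 3: φ=0°, α=330°
  d=(0.8660,-0.5000)  start (3,1)  tX=0.2309 tY=1.2600  stride 1/|dx|=1.1547 1/|dy|=2.0000
    cross x-line → (4,1), t=0.2309
    cross y-line → (4,0), t=1.2600 (wall)
  → r_3 = 1.2600
beam 4: φ=45°, α=15°
  d=(0.9659,0.2588)  start (3,1)  tX=0.2071 tY=1.4296  stride 1/|dx|=1.0353 1/|dy|=3.8637
    cross x-line → (4,1), t=0.2071
    cross x-line → (5,1), t=1.2423
    cross y-line → (5,2), t=1.4296
    cross x-line → (6,2), t=2.2776 (wall)
  → r_4 = 2.2776
beam 5: φ=90°, α=60°
  d=(0.5000,0.8660)  start (3,1)  tX=0.4000 tY=0.4272  stride 1/|dx|=2.0000 1/|dy|=1.1547
    cross x-line → (4,1), t=0.4000
    cross y-line → (4,2), t=0.4272
    cross y-line → (4,3), t=1.5819
    cross x-line → (5,3), t=2.4000
    cross y-line → (5,4), t=2.7366
    cross y-line → (5,5), t=3.8913 (wall)
  → r_5 = 3.8913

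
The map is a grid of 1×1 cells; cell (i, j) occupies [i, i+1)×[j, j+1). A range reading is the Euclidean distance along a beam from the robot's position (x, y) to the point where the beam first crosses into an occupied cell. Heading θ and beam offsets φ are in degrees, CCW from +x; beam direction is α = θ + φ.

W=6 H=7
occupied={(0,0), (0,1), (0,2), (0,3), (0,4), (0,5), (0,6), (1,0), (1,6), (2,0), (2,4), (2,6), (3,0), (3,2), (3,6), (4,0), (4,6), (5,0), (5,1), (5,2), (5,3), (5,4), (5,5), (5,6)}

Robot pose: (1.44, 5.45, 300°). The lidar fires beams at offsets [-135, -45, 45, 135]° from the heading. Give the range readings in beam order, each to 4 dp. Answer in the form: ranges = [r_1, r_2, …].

beam 1: φ=-135°, α=165°
  cosα=-0.9659 sinα=0.2588 | (1,5) | tMaxX 0.4555 tMaxY 2.1250 | tΔX 1.0353 tΔY 3.8637
    t=0.4555 [x] (0,5) — stop
  → r_1 = 0.4555
beam 2: φ=-45°, α=255°
  cosα=-0.2588 sinα=-0.9659 | (1,5) | tMaxX 1.7000 tMaxY 0.4659 | tΔX 3.8637 tΔY 1.0353
    t=0.4659 [y] (1,4)
    t=1.5012 [y] (1,3)
    t=1.7000 [x] (0,3) — stop
  → r_2 = 1.7000
beam 3: φ=45°, α=345°
  cosα=0.9659 sinα=-0.2588 | (1,5) | tMaxX 0.5798 tMaxY 1.7387 | tΔX 1.0353 tΔY 3.8637
    t=0.5798 [x] (2,5)
    t=1.6150 [x] (3,5)
    t=1.7387 [y] (3,4)
    t=2.6503 [x] (4,4)
    t=3.6856 [x] (5,4) — stop
  → r_3 = 3.6856
beam 4: φ=135°, α=75°
  cosα=0.2588 sinα=0.9659 | (1,5) | tMaxX 2.1637 tMaxY 0.5694 | tΔX 3.8637 tΔY 1.0353
    t=0.5694 [y] (1,6) — stop
  → r_4 = 0.5694

ranges = [0.4555, 1.7000, 3.6856, 0.5694]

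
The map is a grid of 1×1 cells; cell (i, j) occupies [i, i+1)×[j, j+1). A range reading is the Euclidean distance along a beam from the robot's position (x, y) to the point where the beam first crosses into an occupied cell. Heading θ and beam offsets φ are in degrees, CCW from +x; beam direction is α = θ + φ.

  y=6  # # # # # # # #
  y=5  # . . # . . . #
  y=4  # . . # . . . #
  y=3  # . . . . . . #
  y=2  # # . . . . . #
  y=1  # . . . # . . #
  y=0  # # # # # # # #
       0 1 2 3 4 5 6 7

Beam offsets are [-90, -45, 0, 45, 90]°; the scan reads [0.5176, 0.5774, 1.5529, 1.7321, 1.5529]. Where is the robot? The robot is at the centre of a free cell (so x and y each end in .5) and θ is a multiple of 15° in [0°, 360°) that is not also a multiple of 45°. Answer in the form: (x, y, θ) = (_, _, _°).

(x, y, θ) = (2.5, 4.5, 75°)

The pose lattice has 26·16 = 416 candidates. Test each by forward raycasting.
  (6.5, 4.5, 240°): beam 1 = 2.8868 ≠ 0.5176 ✗
  (3.5, 2.5, 300°): beam 1 = 2.8868 ≠ 0.5176 ✗
  (1.5, 3.5, 105°): beam 1 = 1.9319 ≠ 0.5176 ✗
  (1.5, 4.5, 30°): beam 1 = 4.0415 ≠ 0.5176 ✗
  …
  (2.5, 4.5, 75°): r_1=0.5176, r_2=0.5774, r_3=1.5529, r_4=1.7321, r_5=1.5529 — all match ✓
No second candidate reproduces the full scan.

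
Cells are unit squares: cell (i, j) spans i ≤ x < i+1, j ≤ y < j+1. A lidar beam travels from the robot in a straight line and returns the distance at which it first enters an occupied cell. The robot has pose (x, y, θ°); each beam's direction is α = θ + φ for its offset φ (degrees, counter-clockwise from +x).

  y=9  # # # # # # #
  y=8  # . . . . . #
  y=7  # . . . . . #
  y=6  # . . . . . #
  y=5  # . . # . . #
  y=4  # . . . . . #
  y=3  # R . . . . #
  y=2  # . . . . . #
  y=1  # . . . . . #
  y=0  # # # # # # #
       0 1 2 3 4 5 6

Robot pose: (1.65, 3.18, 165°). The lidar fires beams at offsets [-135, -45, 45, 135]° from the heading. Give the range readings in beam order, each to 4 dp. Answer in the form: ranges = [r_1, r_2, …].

beam 1: φ=-135°, α=30°
  cosα=0.8660 sinα=0.5000 | (1,3) | tMaxX 0.4041 tMaxY 1.6400 | tΔX 1.1547 tΔY 2.0000
    t=0.4041 [x] (2,3)
    t=1.5588 [x] (3,3)
    t=1.6400 [y] (3,4)
    t=2.7135 [x] (4,4)
    t=3.6400 [y] (4,5)
    t=3.8682 [x] (5,5)
    t=5.0229 [x] (6,5) — stop
  → r_1 = 5.0229
beam 2: φ=-45°, α=120°
  cosα=-0.5000 sinα=0.8660 | (1,3) | tMaxX 1.3000 tMaxY 0.9469 | tΔX 2.0000 tΔY 1.1547
    t=0.9469 [y] (1,4)
    t=1.3000 [x] (0,4) — stop
  → r_2 = 1.3000
beam 3: φ=45°, α=210°
  cosα=-0.8660 sinα=-0.5000 | (1,3) | tMaxX 0.7506 tMaxY 0.3600 | tΔX 1.1547 tΔY 2.0000
    t=0.3600 [y] (1,2)
    t=0.7506 [x] (0,2) — stop
  → r_3 = 0.7506
beam 4: φ=135°, α=300°
  cosα=0.5000 sinα=-0.8660 | (1,3) | tMaxX 0.7000 tMaxY 0.2078 | tΔX 2.0000 tΔY 1.1547
    t=0.2078 [y] (1,2)
    t=0.7000 [x] (2,2)
    t=1.3625 [y] (2,1)
    t=2.5172 [y] (2,0) — stop
  → r_4 = 2.5172

ranges = [5.0229, 1.3000, 0.7506, 2.5172]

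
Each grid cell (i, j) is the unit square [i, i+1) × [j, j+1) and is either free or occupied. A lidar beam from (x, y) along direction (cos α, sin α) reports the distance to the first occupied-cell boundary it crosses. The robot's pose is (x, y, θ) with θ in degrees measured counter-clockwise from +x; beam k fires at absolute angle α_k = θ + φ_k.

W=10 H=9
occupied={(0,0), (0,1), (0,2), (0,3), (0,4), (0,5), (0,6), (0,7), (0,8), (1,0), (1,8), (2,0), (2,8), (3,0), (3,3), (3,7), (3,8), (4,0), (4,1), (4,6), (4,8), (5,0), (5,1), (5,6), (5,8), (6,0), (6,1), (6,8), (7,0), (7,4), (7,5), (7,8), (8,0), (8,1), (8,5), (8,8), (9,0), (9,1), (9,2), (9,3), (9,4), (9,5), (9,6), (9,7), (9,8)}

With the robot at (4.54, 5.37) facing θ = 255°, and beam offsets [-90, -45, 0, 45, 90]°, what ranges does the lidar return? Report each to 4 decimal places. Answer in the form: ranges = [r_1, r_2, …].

ranges = [3.6649, 4.0876, 2.0864, 3.8913, 2.5468]

beam 1: φ=-90°, α=165°
  d=(-0.9659,0.2588)  start (4,5)  tX=0.5590 tY=2.4341  stride 1/|dx|=1.0353 1/|dy|=3.8637
    cross x-line → (3,5), t=0.5590
    cross x-line → (2,5), t=1.5943
    cross y-line → (2,6), t=2.4341
    cross x-line → (1,6), t=2.6296
    cross x-line → (0,6), t=3.6649 (wall)
  → r_1 = 3.6649
beam 2: φ=-45°, α=210°
  d=(-0.8660,-0.5000)  start (4,5)  tX=0.6235 tY=0.7400  stride 1/|dx|=1.1547 1/|dy|=2.0000
    cross x-line → (3,5), t=0.6235
    cross y-line → (3,4), t=0.7400
    cross x-line → (2,4), t=1.7782
    cross y-line → (2,3), t=2.7400
    cross x-line → (1,3), t=2.9329
    cross x-line → (0,3), t=4.0876 (wall)
  → r_2 = 4.0876
beam 3: φ=0°, α=255°
  d=(-0.2588,-0.9659)  start (4,5)  tX=2.0864 tY=0.3831  stride 1/|dx|=3.8637 1/|dy|=1.0353
    cross y-line → (4,4), t=0.3831
    cross y-line → (4,3), t=1.4183
    cross x-line → (3,3), t=2.0864 (wall)
  → r_3 = 2.0864
beam 4: φ=45°, α=300°
  d=(0.5000,-0.8660)  start (4,5)  tX=0.9200 tY=0.4272  stride 1/|dx|=2.0000 1/|dy|=1.1547
    cross y-line → (4,4), t=0.4272
    cross x-line → (5,4), t=0.9200
    cross y-line → (5,3), t=1.5819
    cross y-line → (5,2), t=2.7366
    cross x-line → (6,2), t=2.9200
    cross y-line → (6,1), t=3.8913 (wall)
  → r_4 = 3.8913
beam 5: φ=90°, α=345°
  d=(0.9659,-0.2588)  start (4,5)  tX=0.4762 tY=1.4296  stride 1/|dx|=1.0353 1/|dy|=3.8637
    cross x-line → (5,5), t=0.4762
    cross y-line → (5,4), t=1.4296
    cross x-line → (6,4), t=1.5115
    cross x-line → (7,4), t=2.5468 (wall)
  → r_5 = 2.5468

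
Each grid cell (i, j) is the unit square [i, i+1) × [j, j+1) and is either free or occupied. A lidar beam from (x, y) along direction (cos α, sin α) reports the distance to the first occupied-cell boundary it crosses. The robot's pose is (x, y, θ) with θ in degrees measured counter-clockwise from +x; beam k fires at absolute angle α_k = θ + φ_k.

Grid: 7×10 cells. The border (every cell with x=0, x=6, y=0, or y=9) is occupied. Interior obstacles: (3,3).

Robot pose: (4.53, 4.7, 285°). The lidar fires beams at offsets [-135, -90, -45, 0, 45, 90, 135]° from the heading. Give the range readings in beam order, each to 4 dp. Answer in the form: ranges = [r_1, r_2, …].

ranges = [4.0761, 3.6545, 1.0600, 3.8305, 1.6974, 1.5219, 2.9400]

beam 1: φ=-135°, α=150°
  direction (-0.8660, 0.5000); cell (4,4); t to first gridline: x 0.6120, y 0.6000 (then +1.1547 / +2.0000)
    (4,5) via y @ 0.6000
    (3,5) via x @ 0.6120
    (2,5) via x @ 1.7667
    (2,6) via y @ 2.6000
    (1,6) via x @ 2.9214
    (0,6) via x @ 4.0761  # hit
  → r_1 = 4.0761
beam 2: φ=-90°, α=195°
  direction (-0.9659, -0.2588); cell (4,4); t to first gridline: x 0.5487, y 2.7046 (then +1.0353 / +3.8637)
    (3,4) via x @ 0.5487
    (2,4) via x @ 1.5840
    (1,4) via x @ 2.6192
    (1,3) via y @ 2.7046
    (0,3) via x @ 3.6545  # hit
  → r_2 = 3.6545
beam 3: φ=-45°, α=240°
  direction (-0.5000, -0.8660); cell (4,4); t to first gridline: x 1.0600, y 0.8083 (then +2.0000 / +1.1547)
    (4,3) via y @ 0.8083
    (3,3) via x @ 1.0600  # hit
  → r_3 = 1.0600
beam 4: φ=0°, α=285°
  direction (0.2588, -0.9659); cell (4,4); t to first gridline: x 1.8159, y 0.7247 (then +3.8637 / +1.0353)
    (4,3) via y @ 0.7247
    (4,2) via y @ 1.7600
    (5,2) via x @ 1.8159
    (5,1) via y @ 2.7952
    (5,0) via y @ 3.8305  # hit
  → r_4 = 3.8305
beam 5: φ=45°, α=330°
  direction (0.8660, -0.5000); cell (4,4); t to first gridline: x 0.5427, y 1.4000 (then +1.1547 / +2.0000)
    (5,4) via x @ 0.5427
    (5,3) via y @ 1.4000
    (6,3) via x @ 1.6974  # hit
  → r_5 = 1.6974
beam 6: φ=90°, α=15°
  direction (0.9659, 0.2588); cell (4,4); t to first gridline: x 0.4866, y 1.1591 (then +1.0353 / +3.8637)
    (5,4) via x @ 0.4866
    (5,5) via y @ 1.1591
    (6,5) via x @ 1.5219  # hit
  → r_6 = 1.5219
beam 7: φ=135°, α=60°
  direction (0.5000, 0.8660); cell (4,4); t to first gridline: x 0.9400, y 0.3464 (then +2.0000 / +1.1547)
    (4,5) via y @ 0.3464
    (5,5) via x @ 0.9400
    (5,6) via y @ 1.5011
    (5,7) via y @ 2.6558
    (6,7) via x @ 2.9400  # hit
  → r_7 = 2.9400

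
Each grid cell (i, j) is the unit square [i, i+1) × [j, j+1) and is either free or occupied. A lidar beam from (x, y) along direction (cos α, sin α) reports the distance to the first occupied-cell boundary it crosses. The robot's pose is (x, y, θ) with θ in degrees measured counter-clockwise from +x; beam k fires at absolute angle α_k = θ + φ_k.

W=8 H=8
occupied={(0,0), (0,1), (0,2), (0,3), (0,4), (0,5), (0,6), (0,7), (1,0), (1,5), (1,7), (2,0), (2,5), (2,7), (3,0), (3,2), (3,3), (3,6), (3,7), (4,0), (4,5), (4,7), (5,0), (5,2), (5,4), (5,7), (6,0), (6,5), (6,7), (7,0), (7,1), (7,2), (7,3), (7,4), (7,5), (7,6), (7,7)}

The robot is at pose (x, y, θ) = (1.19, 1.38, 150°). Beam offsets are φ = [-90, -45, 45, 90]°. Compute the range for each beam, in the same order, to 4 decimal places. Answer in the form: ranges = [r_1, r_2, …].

beam 1: φ=-90°, α=60°
  dir = (cos 60°, sin 60°) = (0.5000, 0.8660); from cell (1,1)
  next x-line at t=1.6200, next y-line at t=0.7159; Δt_x=2.0000, Δt_y=1.1547
    y: enter (1,2) at t=0.7159
    x: enter (2,2) at t=1.6200
    y: enter (2,3) at t=1.8706
    y: enter (2,4) at t=3.0253
    x: enter (3,4) at t=3.6200
    y: enter (3,5) at t=4.1800
    y: enter (3,6) at t=5.3347 ← occupied
  → r_1 = 5.3347
beam 2: φ=-45°, α=105°
  dir = (cos 105°, sin 105°) = (-0.2588, 0.9659); from cell (1,1)
  next x-line at t=0.7341, next y-line at t=0.6419; Δt_x=3.8637, Δt_y=1.0353
    y: enter (1,2) at t=0.6419
    x: enter (0,2) at t=0.7341 ← occupied
  → r_2 = 0.7341
beam 3: φ=45°, α=195°
  dir = (cos 195°, sin 195°) = (-0.9659, -0.2588); from cell (1,1)
  next x-line at t=0.1967, next y-line at t=1.4682; Δt_x=1.0353, Δt_y=3.8637
    x: enter (0,1) at t=0.1967 ← occupied
  → r_3 = 0.1967
beam 4: φ=90°, α=240°
  dir = (cos 240°, sin 240°) = (-0.5000, -0.8660); from cell (1,1)
  next x-line at t=0.3800, next y-line at t=0.4388; Δt_x=2.0000, Δt_y=1.1547
    x: enter (0,1) at t=0.3800 ← occupied
  → r_4 = 0.3800

ranges = [5.3347, 0.7341, 0.1967, 0.3800]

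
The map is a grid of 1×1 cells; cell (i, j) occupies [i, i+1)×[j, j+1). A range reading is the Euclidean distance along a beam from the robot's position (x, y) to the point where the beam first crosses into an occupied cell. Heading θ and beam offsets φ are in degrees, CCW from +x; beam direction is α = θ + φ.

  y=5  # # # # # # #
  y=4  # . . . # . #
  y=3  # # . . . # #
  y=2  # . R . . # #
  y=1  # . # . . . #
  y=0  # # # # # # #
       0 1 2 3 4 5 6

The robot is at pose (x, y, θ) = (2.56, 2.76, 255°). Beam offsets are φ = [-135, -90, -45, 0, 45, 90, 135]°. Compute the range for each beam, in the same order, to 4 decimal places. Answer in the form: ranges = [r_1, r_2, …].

beam 1: φ=-135°, α=120°
  direction (-0.5000, 0.8660); cell (2,2); t to first gridline: x 1.1200, y 0.2771 (then +2.0000 / +1.1547)
    (2,3) via y @ 0.2771
    (1,3) via x @ 1.1200  # hit
  → r_1 = 1.1200
beam 2: φ=-90°, α=165°
  direction (-0.9659, 0.2588); cell (2,2); t to first gridline: x 0.5798, y 0.9273 (then +1.0353 / +3.8637)
    (1,2) via x @ 0.5798
    (1,3) via y @ 0.9273  # hit
  → r_2 = 0.9273
beam 3: φ=-45°, α=210°
  direction (-0.8660, -0.5000); cell (2,2); t to first gridline: x 0.6466, y 1.5200 (then +1.1547 / +2.0000)
    (1,2) via x @ 0.6466
    (1,1) via y @ 1.5200
    (0,1) via x @ 1.8013  # hit
  → r_3 = 1.8013
beam 4: φ=0°, α=255°
  direction (-0.2588, -0.9659); cell (2,2); t to first gridline: x 2.1637, y 0.7868 (then +3.8637 / +1.0353)
    (2,1) via y @ 0.7868  # hit
  → r_4 = 0.7868
beam 5: φ=45°, α=300°
  direction (0.5000, -0.8660); cell (2,2); t to first gridline: x 0.8800, y 0.8776 (then +2.0000 / +1.1547)
    (2,1) via y @ 0.8776  # hit
  → r_5 = 0.8776
beam 6: φ=90°, α=345°
  direction (0.9659, -0.2588); cell (2,2); t to first gridline: x 0.4555, y 2.9364 (then +1.0353 / +3.8637)
    (3,2) via x @ 0.4555
    (4,2) via x @ 1.4908
    (5,2) via x @ 2.5261  # hit
  → r_6 = 2.5261
beam 7: φ=135°, α=30°
  direction (0.8660, 0.5000); cell (2,2); t to first gridline: x 0.5081, y 0.4800 (then +1.1547 / +2.0000)
    (2,3) via y @ 0.4800
    (3,3) via x @ 0.5081
    (4,3) via x @ 1.6628
    (4,4) via y @ 2.4800  # hit
  → r_7 = 2.4800

ranges = [1.1200, 0.9273, 1.8013, 0.7868, 0.8776, 2.5261, 2.4800]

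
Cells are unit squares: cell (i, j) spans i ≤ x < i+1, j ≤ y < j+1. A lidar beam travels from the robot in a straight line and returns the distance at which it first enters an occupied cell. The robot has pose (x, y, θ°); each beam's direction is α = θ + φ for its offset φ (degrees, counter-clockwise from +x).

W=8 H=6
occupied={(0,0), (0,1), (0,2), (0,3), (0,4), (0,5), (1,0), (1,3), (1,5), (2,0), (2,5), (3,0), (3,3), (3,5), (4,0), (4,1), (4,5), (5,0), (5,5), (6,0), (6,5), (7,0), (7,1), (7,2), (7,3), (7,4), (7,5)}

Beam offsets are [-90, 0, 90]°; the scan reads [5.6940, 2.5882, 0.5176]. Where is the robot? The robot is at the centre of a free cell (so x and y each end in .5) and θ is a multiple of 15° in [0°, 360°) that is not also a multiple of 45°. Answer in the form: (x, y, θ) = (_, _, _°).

(x, y, θ) = (6.5, 3.5, 255°)

Enumerate (i+0.5, j+0.5, θ) over the 21 free cells and 16 admissible headings. For each, cast all 3 beams and compare to the given ranges.
  (6.5, 1.5, 60°): beam 1 = 0.5774 ≠ 5.6940 ✗
  (3.5, 1.5, 30°): beam 1 = 0.5774 ≠ 5.6940 ✗
  (2.5, 4.5, 255°): beam 1 = 1.5529 ≠ 5.6940 ✗
  …
  (6.5, 3.5, 255°): r_1=5.6940, r_2=2.5882, r_3=0.5176 — all match ✓
No second candidate reproduces the full scan.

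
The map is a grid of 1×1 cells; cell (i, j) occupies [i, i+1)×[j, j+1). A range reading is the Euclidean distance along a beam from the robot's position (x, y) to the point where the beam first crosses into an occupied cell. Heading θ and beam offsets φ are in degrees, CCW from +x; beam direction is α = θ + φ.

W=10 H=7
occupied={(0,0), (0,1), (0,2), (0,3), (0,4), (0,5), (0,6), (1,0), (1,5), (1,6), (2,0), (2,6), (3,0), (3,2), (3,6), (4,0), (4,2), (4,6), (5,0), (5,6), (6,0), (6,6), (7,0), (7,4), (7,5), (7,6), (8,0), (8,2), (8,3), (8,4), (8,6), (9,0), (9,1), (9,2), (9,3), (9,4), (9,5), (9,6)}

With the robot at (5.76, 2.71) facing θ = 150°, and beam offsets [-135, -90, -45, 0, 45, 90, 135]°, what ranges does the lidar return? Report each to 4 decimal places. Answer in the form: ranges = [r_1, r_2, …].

ranges = [2.3190, 2.4800, 3.4061, 4.5800, 0.7868, 1.9745, 1.7703]

beam 1: φ=-135°, α=15°
  dir = (cos 15°, sin 15°) = (0.9659, 0.2588); from cell (5,2)
  next x-line at t=0.2485, next y-line at t=1.1205; Δt_x=1.0353, Δt_y=3.8637
    x: enter (6,2) at t=0.2485
    y: enter (6,3) at t=1.1205
    x: enter (7,3) at t=1.2837
    x: enter (8,3) at t=2.3190 ← occupied
  → r_1 = 2.3190
beam 2: φ=-90°, α=60°
  dir = (cos 60°, sin 60°) = (0.5000, 0.8660); from cell (5,2)
  next x-line at t=0.4800, next y-line at t=0.3349; Δt_x=2.0000, Δt_y=1.1547
    y: enter (5,3) at t=0.3349
    x: enter (6,3) at t=0.4800
    y: enter (6,4) at t=1.4896
    x: enter (7,4) at t=2.4800 ← occupied
  → r_2 = 2.4800
beam 3: φ=-45°, α=105°
  dir = (cos 105°, sin 105°) = (-0.2588, 0.9659); from cell (5,2)
  next x-line at t=2.9364, next y-line at t=0.3002; Δt_x=3.8637, Δt_y=1.0353
    y: enter (5,3) at t=0.3002
    y: enter (5,4) at t=1.3355
    y: enter (5,5) at t=2.3708
    x: enter (4,5) at t=2.9364
    y: enter (4,6) at t=3.4061 ← occupied
  → r_3 = 3.4061
beam 4: φ=0°, α=150°
  dir = (cos 150°, sin 150°) = (-0.8660, 0.5000); from cell (5,2)
  next x-line at t=0.8776, next y-line at t=0.5800; Δt_x=1.1547, Δt_y=2.0000
    y: enter (5,3) at t=0.5800
    x: enter (4,3) at t=0.8776
    x: enter (3,3) at t=2.0323
    y: enter (3,4) at t=2.5800
    x: enter (2,4) at t=3.1870
    x: enter (1,4) at t=4.3417
    y: enter (1,5) at t=4.5800 ← occupied
  → r_4 = 4.5800
beam 5: φ=45°, α=195°
  dir = (cos 195°, sin 195°) = (-0.9659, -0.2588); from cell (5,2)
  next x-line at t=0.7868, next y-line at t=2.7432; Δt_x=1.0353, Δt_y=3.8637
    x: enter (4,2) at t=0.7868 ← occupied
  → r_5 = 0.7868
beam 6: φ=90°, α=240°
  dir = (cos 240°, sin 240°) = (-0.5000, -0.8660); from cell (5,2)
  next x-line at t=1.5200, next y-line at t=0.8198; Δt_x=2.0000, Δt_y=1.1547
    y: enter (5,1) at t=0.8198
    x: enter (4,1) at t=1.5200
    y: enter (4,0) at t=1.9745 ← occupied
  → r_6 = 1.9745
beam 7: φ=135°, α=285°
  dir = (cos 285°, sin 285°) = (0.2588, -0.9659); from cell (5,2)
  next x-line at t=0.9273, next y-line at t=0.7350; Δt_x=3.8637, Δt_y=1.0353
    y: enter (5,1) at t=0.7350
    x: enter (6,1) at t=0.9273
    y: enter (6,0) at t=1.7703 ← occupied
  → r_7 = 1.7703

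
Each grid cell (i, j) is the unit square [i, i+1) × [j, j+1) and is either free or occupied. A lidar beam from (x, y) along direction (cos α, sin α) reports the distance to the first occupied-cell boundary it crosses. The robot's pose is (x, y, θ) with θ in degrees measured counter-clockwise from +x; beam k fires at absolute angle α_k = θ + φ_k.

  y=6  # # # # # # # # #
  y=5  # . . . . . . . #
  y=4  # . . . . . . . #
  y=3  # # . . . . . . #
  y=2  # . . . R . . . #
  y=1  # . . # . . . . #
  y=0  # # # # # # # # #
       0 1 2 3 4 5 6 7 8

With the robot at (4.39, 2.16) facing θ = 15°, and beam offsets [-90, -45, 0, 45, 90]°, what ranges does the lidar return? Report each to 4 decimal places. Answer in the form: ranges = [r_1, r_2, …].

ranges = [1.2009, 2.3200, 3.7373, 4.4341, 3.9755]

beam 1: φ=-90°, α=285°
  d=(0.2588,-0.9659)  start (4,2)  tX=2.3569 tY=0.1656  stride 1/|dx|=3.8637 1/|dy|=1.0353
    cross y-line → (4,1), t=0.1656
    cross y-line → (4,0), t=1.2009 (wall)
  → r_1 = 1.2009
beam 2: φ=-45°, α=330°
  d=(0.8660,-0.5000)  start (4,2)  tX=0.7044 tY=0.3200  stride 1/|dx|=1.1547 1/|dy|=2.0000
    cross y-line → (4,1), t=0.3200
    cross x-line → (5,1), t=0.7044
    cross x-line → (6,1), t=1.8591
    cross y-line → (6,0), t=2.3200 (wall)
  → r_2 = 2.3200
beam 3: φ=0°, α=15°
  d=(0.9659,0.2588)  start (4,2)  tX=0.6315 tY=3.2455  stride 1/|dx|=1.0353 1/|dy|=3.8637
    cross x-line → (5,2), t=0.6315
    cross x-line → (6,2), t=1.6668
    cross x-line → (7,2), t=2.7021
    cross y-line → (7,3), t=3.2455
    cross x-line → (8,3), t=3.7373 (wall)
  → r_3 = 3.7373
beam 4: φ=45°, α=60°
  d=(0.5000,0.8660)  start (4,2)  tX=1.2200 tY=0.9699  stride 1/|dx|=2.0000 1/|dy|=1.1547
    cross y-line → (4,3), t=0.9699
    cross x-line → (5,3), t=1.2200
    cross y-line → (5,4), t=2.1246
    cross x-line → (6,4), t=3.2200
    cross y-line → (6,5), t=3.2793
    cross y-line → (6,6), t=4.4341 (wall)
  → r_4 = 4.4341
beam 5: φ=90°, α=105°
  d=(-0.2588,0.9659)  start (4,2)  tX=1.5068 tY=0.8696  stride 1/|dx|=3.8637 1/|dy|=1.0353
    cross y-line → (4,3), t=0.8696
    cross x-line → (3,3), t=1.5068
    cross y-line → (3,4), t=1.9049
    cross y-line → (3,5), t=2.9402
    cross y-line → (3,6), t=3.9755 (wall)
  → r_5 = 3.9755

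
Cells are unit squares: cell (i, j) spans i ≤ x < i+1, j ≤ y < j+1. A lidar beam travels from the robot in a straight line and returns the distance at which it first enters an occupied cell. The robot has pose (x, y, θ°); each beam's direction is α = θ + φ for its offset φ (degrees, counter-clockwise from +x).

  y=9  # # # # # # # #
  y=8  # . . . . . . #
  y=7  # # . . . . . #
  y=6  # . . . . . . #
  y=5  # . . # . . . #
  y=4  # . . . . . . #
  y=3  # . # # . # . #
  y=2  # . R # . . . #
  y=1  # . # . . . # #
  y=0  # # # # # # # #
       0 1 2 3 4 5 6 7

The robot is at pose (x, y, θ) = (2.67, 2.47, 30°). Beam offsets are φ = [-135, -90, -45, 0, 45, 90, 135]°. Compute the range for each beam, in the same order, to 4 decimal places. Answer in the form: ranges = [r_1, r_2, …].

ranges = [0.4866, 0.5427, 0.3416, 0.3811, 0.5487, 0.6120, 1.7289]

beam 1: φ=-135°, α=255°
  dir = (cos 255°, sin 255°) = (-0.2588, -0.9659); from cell (2,2)
  next x-line at t=2.5887, next y-line at t=0.4866; Δt_x=3.8637, Δt_y=1.0353
    y: enter (2,1) at t=0.4866 ← occupied
  → r_1 = 0.4866
beam 2: φ=-90°, α=300°
  dir = (cos 300°, sin 300°) = (0.5000, -0.8660); from cell (2,2)
  next x-line at t=0.6600, next y-line at t=0.5427; Δt_x=2.0000, Δt_y=1.1547
    y: enter (2,1) at t=0.5427 ← occupied
  → r_2 = 0.5427
beam 3: φ=-45°, α=345°
  dir = (cos 345°, sin 345°) = (0.9659, -0.2588); from cell (2,2)
  next x-line at t=0.3416, next y-line at t=1.8159; Δt_x=1.0353, Δt_y=3.8637
    x: enter (3,2) at t=0.3416 ← occupied
  → r_3 = 0.3416
beam 4: φ=0°, α=30°
  dir = (cos 30°, sin 30°) = (0.8660, 0.5000); from cell (2,2)
  next x-line at t=0.3811, next y-line at t=1.0600; Δt_x=1.1547, Δt_y=2.0000
    x: enter (3,2) at t=0.3811 ← occupied
  → r_4 = 0.3811
beam 5: φ=45°, α=75°
  dir = (cos 75°, sin 75°) = (0.2588, 0.9659); from cell (2,2)
  next x-line at t=1.2750, next y-line at t=0.5487; Δt_x=3.8637, Δt_y=1.0353
    y: enter (2,3) at t=0.5487 ← occupied
  → r_5 = 0.5487
beam 6: φ=90°, α=120°
  dir = (cos 120°, sin 120°) = (-0.5000, 0.8660); from cell (2,2)
  next x-line at t=1.3400, next y-line at t=0.6120; Δt_x=2.0000, Δt_y=1.1547
    y: enter (2,3) at t=0.6120 ← occupied
  → r_6 = 0.6120
beam 7: φ=135°, α=165°
  dir = (cos 165°, sin 165°) = (-0.9659, 0.2588); from cell (2,2)
  next x-line at t=0.6936, next y-line at t=2.0478; Δt_x=1.0353, Δt_y=3.8637
    x: enter (1,2) at t=0.6936
    x: enter (0,2) at t=1.7289 ← occupied
  → r_7 = 1.7289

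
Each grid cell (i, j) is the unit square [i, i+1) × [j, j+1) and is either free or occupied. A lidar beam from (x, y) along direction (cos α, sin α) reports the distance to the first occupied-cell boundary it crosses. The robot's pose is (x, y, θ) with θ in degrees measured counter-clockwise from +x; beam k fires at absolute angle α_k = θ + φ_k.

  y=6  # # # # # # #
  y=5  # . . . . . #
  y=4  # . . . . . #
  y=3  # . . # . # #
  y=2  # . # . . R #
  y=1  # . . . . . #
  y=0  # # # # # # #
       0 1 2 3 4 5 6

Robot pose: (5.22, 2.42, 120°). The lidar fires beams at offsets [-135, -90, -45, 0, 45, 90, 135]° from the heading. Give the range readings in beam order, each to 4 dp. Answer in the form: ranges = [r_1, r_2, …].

ranges = [0.8075, 0.9007, 0.6005, 4.1338, 2.2409, 2.8400, 1.4701]

beam 1: φ=-135°, α=345°
  direction (0.9659, -0.2588); cell (5,2); t to first gridline: x 0.8075, y 1.6228 (then +1.0353 / +3.8637)
    (6,2) via x @ 0.8075  # hit
  → r_1 = 0.8075
beam 2: φ=-90°, α=30°
  direction (0.8660, 0.5000); cell (5,2); t to first gridline: x 0.9007, y 1.1600 (then +1.1547 / +2.0000)
    (6,2) via x @ 0.9007  # hit
  → r_2 = 0.9007
beam 3: φ=-45°, α=75°
  direction (0.2588, 0.9659); cell (5,2); t to first gridline: x 3.0137, y 0.6005 (then +3.8637 / +1.0353)
    (5,3) via y @ 0.6005  # hit
  → r_3 = 0.6005
beam 4: φ=0°, α=120°
  direction (-0.5000, 0.8660); cell (5,2); t to first gridline: x 0.4400, y 0.6697 (then +2.0000 / +1.1547)
    (4,2) via x @ 0.4400
    (4,3) via y @ 0.6697
    (4,4) via y @ 1.8244
    (3,4) via x @ 2.4400
    (3,5) via y @ 2.9791
    (3,6) via y @ 4.1338  # hit
  → r_4 = 4.1338
beam 5: φ=45°, α=165°
  direction (-0.9659, 0.2588); cell (5,2); t to first gridline: x 0.2278, y 2.2409 (then +1.0353 / +3.8637)
    (4,2) via x @ 0.2278
    (3,2) via x @ 1.2630
    (3,3) via y @ 2.2409  # hit
  → r_5 = 2.2409
beam 6: φ=90°, α=210°
  direction (-0.8660, -0.5000); cell (5,2); t to first gridline: x 0.2540, y 0.8400 (then +1.1547 / +2.0000)
    (4,2) via x @ 0.2540
    (4,1) via y @ 0.8400
    (3,1) via x @ 1.4087
    (2,1) via x @ 2.5634
    (2,0) via y @ 2.8400  # hit
  → r_6 = 2.8400
beam 7: φ=135°, α=255°
  direction (-0.2588, -0.9659); cell (5,2); t to first gridline: x 0.8500, y 0.4348 (then +3.8637 / +1.0353)
    (5,1) via y @ 0.4348
    (4,1) via x @ 0.8500
    (4,0) via y @ 1.4701  # hit
  → r_7 = 1.4701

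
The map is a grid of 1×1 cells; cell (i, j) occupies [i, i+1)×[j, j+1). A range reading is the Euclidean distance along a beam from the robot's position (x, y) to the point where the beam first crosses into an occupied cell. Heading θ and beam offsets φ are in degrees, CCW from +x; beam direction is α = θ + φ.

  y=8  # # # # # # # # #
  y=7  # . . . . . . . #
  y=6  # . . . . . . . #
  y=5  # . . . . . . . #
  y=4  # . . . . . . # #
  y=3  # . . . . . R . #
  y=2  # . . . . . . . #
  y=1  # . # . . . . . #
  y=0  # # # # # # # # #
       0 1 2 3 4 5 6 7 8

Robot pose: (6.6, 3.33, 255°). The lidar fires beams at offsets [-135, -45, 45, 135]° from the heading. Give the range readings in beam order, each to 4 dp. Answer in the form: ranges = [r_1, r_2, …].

beam 1: φ=-135°, α=120°
  dir = (cos 120°, sin 120°) = (-0.5000, 0.8660); from cell (6,3)
  next x-line at t=1.2000, next y-line at t=0.7736; Δt_x=2.0000, Δt_y=1.1547
    y: enter (6,4) at t=0.7736
    x: enter (5,4) at t=1.2000
    y: enter (5,5) at t=1.9283
    y: enter (5,6) at t=3.0831
    x: enter (4,6) at t=3.2000
    y: enter (4,7) at t=4.2378
    x: enter (3,7) at t=5.2000
    y: enter (3,8) at t=5.3925 ← occupied
  → r_1 = 5.3925
beam 2: φ=-45°, α=210°
  dir = (cos 210°, sin 210°) = (-0.8660, -0.5000); from cell (6,3)
  next x-line at t=0.6928, next y-line at t=0.6600; Δt_x=1.1547, Δt_y=2.0000
    y: enter (6,2) at t=0.6600
    x: enter (5,2) at t=0.6928
    x: enter (4,2) at t=1.8475
    y: enter (4,1) at t=2.6600
    x: enter (3,1) at t=3.0022
    x: enter (2,1) at t=4.1569 ← occupied
  → r_2 = 4.1569
beam 3: φ=45°, α=300°
  dir = (cos 300°, sin 300°) = (0.5000, -0.8660); from cell (6,3)
  next x-line at t=0.8000, next y-line at t=0.3811; Δt_x=2.0000, Δt_y=1.1547
    y: enter (6,2) at t=0.3811
    x: enter (7,2) at t=0.8000
    y: enter (7,1) at t=1.5358
    y: enter (7,0) at t=2.6905 ← occupied
  → r_3 = 2.6905
beam 4: φ=135°, α=30°
  dir = (cos 30°, sin 30°) = (0.8660, 0.5000); from cell (6,3)
  next x-line at t=0.4619, next y-line at t=1.3400; Δt_x=1.1547, Δt_y=2.0000
    x: enter (7,3) at t=0.4619
    y: enter (7,4) at t=1.3400 ← occupied
  → r_4 = 1.3400

ranges = [5.3925, 4.1569, 2.6905, 1.3400]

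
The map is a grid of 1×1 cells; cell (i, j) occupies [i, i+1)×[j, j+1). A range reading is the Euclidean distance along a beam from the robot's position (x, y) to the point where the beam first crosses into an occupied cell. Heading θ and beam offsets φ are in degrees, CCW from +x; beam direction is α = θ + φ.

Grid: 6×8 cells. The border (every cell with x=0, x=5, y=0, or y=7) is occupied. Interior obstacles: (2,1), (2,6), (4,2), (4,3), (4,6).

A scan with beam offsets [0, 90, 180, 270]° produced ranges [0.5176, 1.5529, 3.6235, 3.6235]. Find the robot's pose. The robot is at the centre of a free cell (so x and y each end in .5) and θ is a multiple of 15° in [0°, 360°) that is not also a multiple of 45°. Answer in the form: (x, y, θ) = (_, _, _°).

(x, y, θ) = (1.5, 2.5, 165°)

Candidates: 19 free-cell centres × 16 headings = 304 poses. Raycast each; keep the one whose scan matches to 4 dp.
  (2.5, 4.5, 240°): beam 1 = 3.0000 ≠ 0.5176 ✗
  (1.5, 6.5, 255°): beam 1 = 1.9319 ≠ 0.5176 ✗
  (1.5, 4.5, 345°): beam 1 = 2.5882 ≠ 0.5176 ✗
  …
  (1.5, 2.5, 165°): r_1=0.5176, r_2=1.5529, r_3=3.6235, r_4=3.6235 — all match ✓
Unique over the lattice → pose = (1.5, 2.5, 165°).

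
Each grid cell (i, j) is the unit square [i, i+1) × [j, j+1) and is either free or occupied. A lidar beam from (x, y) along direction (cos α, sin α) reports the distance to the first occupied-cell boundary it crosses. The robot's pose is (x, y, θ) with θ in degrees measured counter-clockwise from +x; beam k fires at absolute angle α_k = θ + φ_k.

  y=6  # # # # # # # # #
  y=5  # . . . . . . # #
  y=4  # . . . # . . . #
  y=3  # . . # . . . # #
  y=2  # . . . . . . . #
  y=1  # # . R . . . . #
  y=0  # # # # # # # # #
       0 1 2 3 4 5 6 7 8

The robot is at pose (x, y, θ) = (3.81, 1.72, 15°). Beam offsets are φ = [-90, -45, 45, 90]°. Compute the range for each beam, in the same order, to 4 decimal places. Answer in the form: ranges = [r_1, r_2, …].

beam 1: φ=-90°, α=285°
  direction (0.2588, -0.9659); cell (3,1); t to first gridline: x 0.7341, y 0.7454 (then +3.8637 / +1.0353)
    (4,1) via x @ 0.7341
    (4,0) via y @ 0.7454  # hit
  → r_1 = 0.7454
beam 2: φ=-45°, α=330°
  direction (0.8660, -0.5000); cell (3,1); t to first gridline: x 0.2194, y 1.4400 (then +1.1547 / +2.0000)
    (4,1) via x @ 0.2194
    (5,1) via x @ 1.3741
    (5,0) via y @ 1.4400  # hit
  → r_2 = 1.4400
beam 3: φ=45°, α=60°
  direction (0.5000, 0.8660); cell (3,1); t to first gridline: x 0.3800, y 0.3233 (then +2.0000 / +1.1547)
    (3,2) via y @ 0.3233
    (4,2) via x @ 0.3800
    (4,3) via y @ 1.4780
    (5,3) via x @ 2.3800
    (5,4) via y @ 2.6327
    (5,5) via y @ 3.7874
    (6,5) via x @ 4.3800
    (6,6) via y @ 4.9421  # hit
  → r_3 = 4.9421
beam 4: φ=90°, α=105°
  direction (-0.2588, 0.9659); cell (3,1); t to first gridline: x 3.1296, y 0.2899 (then +3.8637 / +1.0353)
    (3,2) via y @ 0.2899
    (3,3) via y @ 1.3252  # hit
  → r_4 = 1.3252

ranges = [0.7454, 1.4400, 4.9421, 1.3252]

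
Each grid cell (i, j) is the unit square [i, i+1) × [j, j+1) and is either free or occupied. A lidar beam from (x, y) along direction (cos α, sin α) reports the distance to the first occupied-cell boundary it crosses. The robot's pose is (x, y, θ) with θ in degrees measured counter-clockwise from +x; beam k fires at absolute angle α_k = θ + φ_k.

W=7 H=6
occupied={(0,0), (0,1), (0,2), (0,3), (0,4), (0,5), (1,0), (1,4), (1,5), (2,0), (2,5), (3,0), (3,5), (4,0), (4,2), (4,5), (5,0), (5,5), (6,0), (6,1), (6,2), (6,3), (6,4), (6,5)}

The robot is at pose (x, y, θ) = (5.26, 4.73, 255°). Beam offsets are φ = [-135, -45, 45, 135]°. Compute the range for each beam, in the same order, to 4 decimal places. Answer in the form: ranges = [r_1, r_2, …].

ranges = [0.3118, 4.9190, 1.4800, 0.5400]

beam 1: φ=-135°, α=120°
  d=(-0.5000,0.8660)  start (5,4)  tX=0.5200 tY=0.3118  stride 1/|dx|=2.0000 1/|dy|=1.1547
    cross y-line → (5,5), t=0.3118 (wall)
  → r_1 = 0.3118
beam 2: φ=-45°, α=210°
  d=(-0.8660,-0.5000)  start (5,4)  tX=0.3002 tY=1.4600  stride 1/|dx|=1.1547 1/|dy|=2.0000
    cross x-line → (4,4), t=0.3002
    cross x-line → (3,4), t=1.4549
    cross y-line → (3,3), t=1.4600
    cross x-line → (2,3), t=2.6096
    cross y-line → (2,2), t=3.4600
    cross x-line → (1,2), t=3.7643
    cross x-line → (0,2), t=4.9190 (wall)
  → r_2 = 4.9190
beam 3: φ=45°, α=300°
  d=(0.5000,-0.8660)  start (5,4)  tX=1.4800 tY=0.8429  stride 1/|dx|=2.0000 1/|dy|=1.1547
    cross y-line → (5,3), t=0.8429
    cross x-line → (6,3), t=1.4800 (wall)
  → r_3 = 1.4800
beam 4: φ=135°, α=30°
  d=(0.8660,0.5000)  start (5,4)  tX=0.8545 tY=0.5400  stride 1/|dx|=1.1547 1/|dy|=2.0000
    cross y-line → (5,5), t=0.5400 (wall)
  → r_4 = 0.5400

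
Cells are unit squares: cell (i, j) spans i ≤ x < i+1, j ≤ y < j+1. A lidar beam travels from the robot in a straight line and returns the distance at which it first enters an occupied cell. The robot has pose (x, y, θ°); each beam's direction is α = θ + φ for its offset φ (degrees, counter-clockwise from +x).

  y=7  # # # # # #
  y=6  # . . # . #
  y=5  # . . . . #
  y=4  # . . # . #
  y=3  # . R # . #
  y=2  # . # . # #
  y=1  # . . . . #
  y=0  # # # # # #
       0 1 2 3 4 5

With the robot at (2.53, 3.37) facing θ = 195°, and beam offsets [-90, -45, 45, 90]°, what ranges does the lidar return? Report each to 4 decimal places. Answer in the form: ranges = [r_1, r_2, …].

ranges = [3.7581, 1.7667, 0.4272, 0.3831]

beam 1: φ=-90°, α=105°
  d=(-0.2588,0.9659)  start (2,3)  tX=2.0478 tY=0.6522  stride 1/|dx|=3.8637 1/|dy|=1.0353
    cross y-line → (2,4), t=0.6522
    cross y-line → (2,5), t=1.6875
    cross x-line → (1,5), t=2.0478
    cross y-line → (1,6), t=2.7228
    cross y-line → (1,7), t=3.7581 (wall)
  → r_1 = 3.7581
beam 2: φ=-45°, α=150°
  d=(-0.8660,0.5000)  start (2,3)  tX=0.6120 tY=1.2600  stride 1/|dx|=1.1547 1/|dy|=2.0000
    cross x-line → (1,3), t=0.6120
    cross y-line → (1,4), t=1.2600
    cross x-line → (0,4), t=1.7667 (wall)
  → r_2 = 1.7667
beam 3: φ=45°, α=240°
  d=(-0.5000,-0.8660)  start (2,3)  tX=1.0600 tY=0.4272  stride 1/|dx|=2.0000 1/|dy|=1.1547
    cross y-line → (2,2), t=0.4272 (wall)
  → r_3 = 0.4272
beam 4: φ=90°, α=285°
  d=(0.2588,-0.9659)  start (2,3)  tX=1.8159 tY=0.3831  stride 1/|dx|=3.8637 1/|dy|=1.0353
    cross y-line → (2,2), t=0.3831 (wall)
  → r_4 = 0.3831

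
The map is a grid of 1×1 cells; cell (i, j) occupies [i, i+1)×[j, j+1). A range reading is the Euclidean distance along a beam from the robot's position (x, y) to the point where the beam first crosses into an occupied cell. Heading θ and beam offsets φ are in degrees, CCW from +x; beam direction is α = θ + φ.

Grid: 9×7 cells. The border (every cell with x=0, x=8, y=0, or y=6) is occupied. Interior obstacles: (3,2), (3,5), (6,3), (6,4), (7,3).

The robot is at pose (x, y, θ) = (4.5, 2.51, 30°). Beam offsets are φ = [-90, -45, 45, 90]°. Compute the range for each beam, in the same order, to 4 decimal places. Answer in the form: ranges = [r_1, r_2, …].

ranges = [1.7436, 3.6235, 3.6131, 2.8752]

beam 1: φ=-90°, α=300°
  cosα=0.5000 sinα=-0.8660 | (4,2) | tMaxX 1.0000 tMaxY 0.5889 | tΔX 2.0000 tΔY 1.1547
    t=0.5889 [y] (4,1)
    t=1.0000 [x] (5,1)
    t=1.7436 [y] (5,0) — stop
  → r_1 = 1.7436
beam 2: φ=-45°, α=345°
  cosα=0.9659 sinα=-0.2588 | (4,2) | tMaxX 0.5176 tMaxY 1.9705 | tΔX 1.0353 tΔY 3.8637
    t=0.5176 [x] (5,2)
    t=1.5529 [x] (6,2)
    t=1.9705 [y] (6,1)
    t=2.5882 [x] (7,1)
    t=3.6235 [x] (8,1) — stop
  → r_2 = 3.6235
beam 3: φ=45°, α=75°
  cosα=0.2588 sinα=0.9659 | (4,2) | tMaxX 1.9319 tMaxY 0.5073 | tΔX 3.8637 tΔY 1.0353
    t=0.5073 [y] (4,3)
    t=1.5426 [y] (4,4)
    t=1.9319 [x] (5,4)
    t=2.5778 [y] (5,5)
    t=3.6131 [y] (5,6) — stop
  → r_3 = 3.6131
beam 4: φ=90°, α=120°
  cosα=-0.5000 sinα=0.8660 | (4,2) | tMaxX 1.0000 tMaxY 0.5658 | tΔX 2.0000 tΔY 1.1547
    t=0.5658 [y] (4,3)
    t=1.0000 [x] (3,3)
    t=1.7205 [y] (3,4)
    t=2.8752 [y] (3,5) — stop
  → r_4 = 2.8752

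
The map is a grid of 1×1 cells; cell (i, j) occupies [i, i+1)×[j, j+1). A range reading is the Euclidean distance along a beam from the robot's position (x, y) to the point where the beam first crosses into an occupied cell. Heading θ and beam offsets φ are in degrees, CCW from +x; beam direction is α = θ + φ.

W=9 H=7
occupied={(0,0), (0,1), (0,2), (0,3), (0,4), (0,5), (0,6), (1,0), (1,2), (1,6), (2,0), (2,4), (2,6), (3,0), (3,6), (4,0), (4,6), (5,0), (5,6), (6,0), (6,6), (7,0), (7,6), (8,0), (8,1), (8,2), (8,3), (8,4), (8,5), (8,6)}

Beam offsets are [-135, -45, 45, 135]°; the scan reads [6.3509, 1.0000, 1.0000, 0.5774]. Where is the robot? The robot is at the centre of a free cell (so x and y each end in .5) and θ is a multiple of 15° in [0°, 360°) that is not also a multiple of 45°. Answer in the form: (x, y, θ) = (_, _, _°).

(x, y, θ) = (2.5, 1.5, 165°)

Candidates: 33 free-cell centres × 16 headings = 528 poses. Raycast each; keep the one whose scan matches to 4 dp.
  (6.5, 2.5, 165°): beam 1 = 1.7321 ≠ 6.3509 ✗
  (2.5, 2.5, 285°): beam 1 = 0.5774 ≠ 6.3509 ✗
  (2.5, 3.5, 105°): beam 1 = 5.0000 ≠ 6.3509 ✗
  (5.5, 3.5, 15°): beam 1 = 2.8868 ≠ 6.3509 ✗
  …
  (2.5, 1.5, 165°): r_1=6.3509, r_2=1.0000, r_3=1.0000, r_4=0.5774 — all match ✓
Unique over the lattice → pose = (2.5, 1.5, 165°).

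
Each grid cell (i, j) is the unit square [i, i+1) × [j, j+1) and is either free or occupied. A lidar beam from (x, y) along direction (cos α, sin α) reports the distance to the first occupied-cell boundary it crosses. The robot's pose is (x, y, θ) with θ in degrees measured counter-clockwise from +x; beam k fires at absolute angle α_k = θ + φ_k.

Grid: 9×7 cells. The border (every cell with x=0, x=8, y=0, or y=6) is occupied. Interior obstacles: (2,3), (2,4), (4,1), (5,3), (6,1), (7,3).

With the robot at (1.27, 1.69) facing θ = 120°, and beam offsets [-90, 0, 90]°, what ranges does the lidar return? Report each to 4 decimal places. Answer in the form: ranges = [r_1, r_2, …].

beam 1: φ=-90°, α=30°
  d=(0.8660,0.5000)  start (1,1)  tX=0.8429 tY=0.6200  stride 1/|dx|=1.1547 1/|dy|=2.0000
    cross y-line → (1,2), t=0.6200
    cross x-line → (2,2), t=0.8429
    cross x-line → (3,2), t=1.9976
    cross y-line → (3,3), t=2.6200
    cross x-line → (4,3), t=3.1523
    cross x-line → (5,3), t=4.3070 (wall)
  → r_1 = 4.3070
beam 2: φ=0°, α=120°
  d=(-0.5000,0.8660)  start (1,1)  tX=0.5400 tY=0.3580  stride 1/|dx|=2.0000 1/|dy|=1.1547
    cross y-line → (1,2), t=0.3580
    cross x-line → (0,2), t=0.5400 (wall)
  → r_2 = 0.5400
beam 3: φ=90°, α=210°
  d=(-0.8660,-0.5000)  start (1,1)  tX=0.3118 tY=1.3800  stride 1/|dx|=1.1547 1/|dy|=2.0000
    cross x-line → (0,1), t=0.3118 (wall)
  → r_3 = 0.3118

ranges = [4.3070, 0.5400, 0.3118]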